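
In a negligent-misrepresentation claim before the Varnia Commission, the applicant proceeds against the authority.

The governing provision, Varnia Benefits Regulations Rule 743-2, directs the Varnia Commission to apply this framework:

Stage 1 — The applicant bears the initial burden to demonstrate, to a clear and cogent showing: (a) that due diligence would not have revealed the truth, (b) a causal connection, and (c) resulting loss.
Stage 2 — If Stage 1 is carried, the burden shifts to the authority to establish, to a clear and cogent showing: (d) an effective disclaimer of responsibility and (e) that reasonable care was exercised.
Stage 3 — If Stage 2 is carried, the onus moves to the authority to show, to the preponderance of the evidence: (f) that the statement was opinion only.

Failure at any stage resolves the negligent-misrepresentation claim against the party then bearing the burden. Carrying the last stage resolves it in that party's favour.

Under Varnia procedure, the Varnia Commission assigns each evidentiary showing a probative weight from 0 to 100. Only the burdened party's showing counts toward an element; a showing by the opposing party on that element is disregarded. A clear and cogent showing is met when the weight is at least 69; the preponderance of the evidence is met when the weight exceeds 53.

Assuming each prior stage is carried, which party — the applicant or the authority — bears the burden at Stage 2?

authority

Stage 2's rule assigns the burden to the authority (to a clear and cogent showing).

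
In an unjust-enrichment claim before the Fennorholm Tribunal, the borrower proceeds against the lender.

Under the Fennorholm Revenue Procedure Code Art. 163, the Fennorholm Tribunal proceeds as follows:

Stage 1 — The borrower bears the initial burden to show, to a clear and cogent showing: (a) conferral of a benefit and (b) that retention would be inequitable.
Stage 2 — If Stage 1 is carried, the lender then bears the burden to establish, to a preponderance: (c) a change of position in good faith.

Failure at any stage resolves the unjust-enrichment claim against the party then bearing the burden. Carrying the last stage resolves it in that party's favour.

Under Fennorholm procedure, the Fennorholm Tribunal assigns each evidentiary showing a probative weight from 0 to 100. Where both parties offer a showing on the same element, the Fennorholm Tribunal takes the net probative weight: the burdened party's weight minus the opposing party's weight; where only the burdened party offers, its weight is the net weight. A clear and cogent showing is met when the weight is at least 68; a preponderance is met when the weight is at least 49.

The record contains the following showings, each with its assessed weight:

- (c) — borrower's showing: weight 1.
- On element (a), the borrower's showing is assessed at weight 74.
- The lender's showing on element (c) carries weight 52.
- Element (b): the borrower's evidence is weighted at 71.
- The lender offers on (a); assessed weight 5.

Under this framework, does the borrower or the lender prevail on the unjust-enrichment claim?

Stage 1 — burden on borrower; standard: a clear and cogent showing (weight is at least 68).
    (a): 74 − 5 = 69 ≥ 68 [met]
    (b): 71 ≥ 68 [met]
  The borrower carries Stage 1; the lender now bears the burden.
Stage 2 — burden on lender; standard: a preponderance (weight is at least 49).
    (c): 52 − 1 = 51 ≥ 49 [met]
  Stage 2 carried; the final stage is satisfied.
All stages carried — the lender prevails.

lender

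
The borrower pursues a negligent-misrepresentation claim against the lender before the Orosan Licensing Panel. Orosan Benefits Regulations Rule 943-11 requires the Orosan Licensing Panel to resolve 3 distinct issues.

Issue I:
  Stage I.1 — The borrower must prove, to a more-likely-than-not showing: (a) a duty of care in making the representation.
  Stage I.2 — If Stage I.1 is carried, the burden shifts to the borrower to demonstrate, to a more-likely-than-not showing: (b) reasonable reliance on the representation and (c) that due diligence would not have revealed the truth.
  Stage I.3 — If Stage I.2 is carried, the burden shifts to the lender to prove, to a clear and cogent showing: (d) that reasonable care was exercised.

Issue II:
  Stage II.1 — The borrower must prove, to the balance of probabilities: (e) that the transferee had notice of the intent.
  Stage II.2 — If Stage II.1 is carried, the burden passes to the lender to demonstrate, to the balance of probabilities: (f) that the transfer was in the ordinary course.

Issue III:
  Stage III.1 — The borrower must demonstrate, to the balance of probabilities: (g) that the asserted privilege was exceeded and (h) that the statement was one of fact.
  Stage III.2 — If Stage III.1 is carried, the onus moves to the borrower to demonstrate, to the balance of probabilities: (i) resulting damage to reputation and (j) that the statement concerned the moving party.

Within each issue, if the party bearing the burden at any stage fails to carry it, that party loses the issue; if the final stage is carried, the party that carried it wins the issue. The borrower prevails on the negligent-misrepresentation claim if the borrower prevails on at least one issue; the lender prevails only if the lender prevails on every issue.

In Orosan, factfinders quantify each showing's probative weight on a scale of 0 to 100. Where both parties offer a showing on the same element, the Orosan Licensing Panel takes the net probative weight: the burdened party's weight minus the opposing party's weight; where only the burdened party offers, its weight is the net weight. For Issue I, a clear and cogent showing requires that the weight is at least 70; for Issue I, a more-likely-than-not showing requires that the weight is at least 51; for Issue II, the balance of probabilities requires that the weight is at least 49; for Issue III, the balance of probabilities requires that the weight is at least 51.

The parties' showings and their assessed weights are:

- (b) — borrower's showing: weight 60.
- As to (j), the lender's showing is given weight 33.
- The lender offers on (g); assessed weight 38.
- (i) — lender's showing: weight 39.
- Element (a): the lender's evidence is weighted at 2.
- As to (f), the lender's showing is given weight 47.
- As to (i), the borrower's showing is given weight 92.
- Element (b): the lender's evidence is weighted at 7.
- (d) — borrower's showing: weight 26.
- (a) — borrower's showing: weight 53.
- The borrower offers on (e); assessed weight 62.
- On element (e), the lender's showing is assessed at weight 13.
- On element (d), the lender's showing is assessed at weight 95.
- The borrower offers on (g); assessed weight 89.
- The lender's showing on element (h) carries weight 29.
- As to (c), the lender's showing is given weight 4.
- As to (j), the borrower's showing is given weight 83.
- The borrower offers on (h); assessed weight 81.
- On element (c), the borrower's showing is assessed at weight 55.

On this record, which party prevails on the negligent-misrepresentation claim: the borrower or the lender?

— Issue I —
Stage I.1 (borrower, a more-likely-than-not showing, weight is at least 51): (a) net 53−2=51 ≥ 51 — meets.
  Stage I.1 carried; the burden remains with the borrower.
Stage I.2 (borrower, a more-likely-than-not showing, weight is at least 51): (b) net 60−7=53 ≥ 51 — meets; (c) net 55−4=51 ≥ 51 — meets.
  The borrower carries Stage I.2; the lender now bears the burden.
Stage I.3 (lender, a clear and cogent showing, weight is at least 70): (d) net 95−26=69 < 70 — fails.
  Not every element is met, so the lender fails to carry Stage I.3.
The analysis ends at Stage I.3; the borrower prevails on this issue.
— Issue II —
Stage II.1 — burden on borrower; standard: the balance of probabilities (weight is at least 49).
    (e): 62 − 13 = 49 ≥ 49 [met]
  All elements met. The burden passes to the lender.
Stage II.2 — burden on lender; standard: the balance of probabilities (weight is at least 49).
    (f): 47 < 49 [not met]
  Stage II.2 not carried; the lender fails its burden.
The analysis ends at Stage II.2; the borrower prevails on this issue.
— Issue III —
Stage III.1 — burden on borrower; standard: the balance of probabilities (weight is at least 51).
    (g): 89 − 38 = 51 ≥ 51 [met]
    (h): 81 − 29 = 52 ≥ 51 [met]
  Stage III.1 is satisfied; the borrower continues to bear the burden.
Stage III.2 — burden on borrower; standard: the balance of probabilities (weight is at least 51).
    (i): 92 − 39 = 53 ≥ 51 [met]
    (j): 83 − 33 = 50 < 51 [not met]
  Not every element is met, so the borrower fails to carry Stage III.2.
So the lender prevails on this issue.
Per-issue: Issue I → borrower; Issue II → borrower; Issue III → lender. The borrower must prevail on at least one issue; overall, the borrower prevails.

borrower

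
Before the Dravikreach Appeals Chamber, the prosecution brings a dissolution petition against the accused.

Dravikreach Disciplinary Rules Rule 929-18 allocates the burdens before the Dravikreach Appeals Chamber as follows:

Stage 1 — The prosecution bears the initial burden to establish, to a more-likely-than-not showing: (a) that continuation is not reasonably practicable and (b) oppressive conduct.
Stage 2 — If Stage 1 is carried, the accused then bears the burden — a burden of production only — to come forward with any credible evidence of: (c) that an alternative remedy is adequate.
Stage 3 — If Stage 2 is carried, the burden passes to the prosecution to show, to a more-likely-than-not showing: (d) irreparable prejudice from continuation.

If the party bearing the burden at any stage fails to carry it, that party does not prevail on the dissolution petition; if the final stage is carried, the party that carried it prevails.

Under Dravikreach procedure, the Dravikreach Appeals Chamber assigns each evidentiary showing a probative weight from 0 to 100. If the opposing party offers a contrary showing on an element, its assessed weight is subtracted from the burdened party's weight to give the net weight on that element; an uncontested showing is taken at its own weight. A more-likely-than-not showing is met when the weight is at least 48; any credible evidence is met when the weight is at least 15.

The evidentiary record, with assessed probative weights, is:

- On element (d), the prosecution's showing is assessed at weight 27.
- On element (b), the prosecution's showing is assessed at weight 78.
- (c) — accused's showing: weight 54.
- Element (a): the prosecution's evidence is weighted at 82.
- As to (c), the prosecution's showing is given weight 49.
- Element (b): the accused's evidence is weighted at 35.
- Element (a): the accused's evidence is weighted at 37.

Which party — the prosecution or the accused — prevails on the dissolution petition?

accused

Stage 1 — burden on prosecution; standard: a more-likely-than-not showing (weight is at least 48).
    (a): 82 − 37 = 45 < 48 [not met]
    (b): 78 − 35 = 43 < 48 [not met]
  Not every element is met, so the prosecution fails to carry Stage 1.
The accused prevails.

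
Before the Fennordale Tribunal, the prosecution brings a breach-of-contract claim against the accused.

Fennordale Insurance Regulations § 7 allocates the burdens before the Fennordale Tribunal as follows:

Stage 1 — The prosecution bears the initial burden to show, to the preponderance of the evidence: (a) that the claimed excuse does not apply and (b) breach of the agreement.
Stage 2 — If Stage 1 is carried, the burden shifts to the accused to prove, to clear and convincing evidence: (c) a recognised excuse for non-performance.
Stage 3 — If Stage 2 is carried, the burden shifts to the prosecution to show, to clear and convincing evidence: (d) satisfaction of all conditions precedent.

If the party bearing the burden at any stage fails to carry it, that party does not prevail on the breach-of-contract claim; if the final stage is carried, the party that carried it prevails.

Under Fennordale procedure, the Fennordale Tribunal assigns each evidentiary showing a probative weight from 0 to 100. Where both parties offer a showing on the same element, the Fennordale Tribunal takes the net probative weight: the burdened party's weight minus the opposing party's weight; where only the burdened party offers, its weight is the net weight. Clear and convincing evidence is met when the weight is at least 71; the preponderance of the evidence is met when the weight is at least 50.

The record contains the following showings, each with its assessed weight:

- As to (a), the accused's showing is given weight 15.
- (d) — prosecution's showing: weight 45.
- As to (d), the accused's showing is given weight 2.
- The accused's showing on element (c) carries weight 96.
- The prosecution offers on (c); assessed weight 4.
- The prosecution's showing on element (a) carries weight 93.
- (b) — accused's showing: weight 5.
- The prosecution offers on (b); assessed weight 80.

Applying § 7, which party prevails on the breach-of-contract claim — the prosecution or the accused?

accused

Stage 1 — burden on prosecution; standard: the preponderance of the evidence (weight is at least 50).
    (a): 93 − 15 = 78 ≥ 50 [met]
    (b): 80 − 5 = 75 ≥ 50 [met]
  All elements met. The burden passes to the accused.
Stage 2 — burden on accused; standard: clear and convincing evidence (weight is at least 71).
    (c): 96 − 4 = 92 ≥ 71 [met]
  All elements met. The burden passes to the prosecution.
Stage 3 — burden on prosecution; standard: clear and convincing evidence (weight is at least 71).
    (d): 45 − 2 = 43 < 71 [not met]
  Stage 3 not carried; the prosecution fails its burden.
The accused prevails.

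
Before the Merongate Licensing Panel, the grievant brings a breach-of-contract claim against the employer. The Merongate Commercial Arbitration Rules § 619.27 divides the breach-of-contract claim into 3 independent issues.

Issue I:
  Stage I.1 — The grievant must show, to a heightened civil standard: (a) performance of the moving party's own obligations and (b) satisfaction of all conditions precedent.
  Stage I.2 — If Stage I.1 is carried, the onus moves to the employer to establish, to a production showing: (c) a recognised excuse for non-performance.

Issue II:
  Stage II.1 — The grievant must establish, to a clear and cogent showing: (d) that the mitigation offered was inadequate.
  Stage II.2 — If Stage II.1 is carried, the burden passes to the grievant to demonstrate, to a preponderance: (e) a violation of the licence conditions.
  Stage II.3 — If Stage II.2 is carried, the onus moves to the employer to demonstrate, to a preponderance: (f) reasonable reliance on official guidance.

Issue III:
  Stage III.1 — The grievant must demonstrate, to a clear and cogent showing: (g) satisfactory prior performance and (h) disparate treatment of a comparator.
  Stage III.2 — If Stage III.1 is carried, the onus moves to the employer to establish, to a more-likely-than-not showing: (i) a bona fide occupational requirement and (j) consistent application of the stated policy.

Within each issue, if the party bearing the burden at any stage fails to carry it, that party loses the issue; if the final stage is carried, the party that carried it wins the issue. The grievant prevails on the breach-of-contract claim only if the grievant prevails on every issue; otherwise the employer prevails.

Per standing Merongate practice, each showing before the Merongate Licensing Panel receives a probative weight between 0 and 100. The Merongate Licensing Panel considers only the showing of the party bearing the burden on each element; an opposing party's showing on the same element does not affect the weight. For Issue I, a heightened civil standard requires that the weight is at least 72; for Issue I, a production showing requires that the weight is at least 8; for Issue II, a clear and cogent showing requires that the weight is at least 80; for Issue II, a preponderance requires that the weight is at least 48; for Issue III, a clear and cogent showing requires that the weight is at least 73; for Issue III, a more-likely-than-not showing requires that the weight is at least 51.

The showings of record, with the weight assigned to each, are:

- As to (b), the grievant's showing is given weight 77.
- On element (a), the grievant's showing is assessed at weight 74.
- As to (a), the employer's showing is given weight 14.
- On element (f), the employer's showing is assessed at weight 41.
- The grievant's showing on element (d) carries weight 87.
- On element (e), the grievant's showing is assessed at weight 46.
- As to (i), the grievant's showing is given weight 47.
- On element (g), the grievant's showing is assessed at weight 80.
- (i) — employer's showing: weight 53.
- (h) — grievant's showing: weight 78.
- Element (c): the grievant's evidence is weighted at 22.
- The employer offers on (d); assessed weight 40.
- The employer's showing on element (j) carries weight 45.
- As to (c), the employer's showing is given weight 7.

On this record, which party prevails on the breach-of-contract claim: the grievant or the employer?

employer

— Issue I —
Stage I.1 — burden on grievant; standard: a heightened civil standard (weight is at least 72).
    (a): 74 (employer's 14 disregarded) ≥ 72 [met]
    (b): 77 ≥ 72 [met]
  Stage I.1 carried; the burden shifts to the employer.
Stage I.2 — burden on employer; standard: a production showing (weight is at least 8).
    (c): 7 (grievant's 22 disregarded) < 8 [not met]
  Not every element is met, so the employer fails to carry Stage I.2.
The grievant prevails on this issue.
— Issue II —
Stage II.1 — burden on grievant; standard: a clear and cogent showing (weight is at least 80).
    (d): 87 (employer's 40 disregarded) ≥ 80 [met]
  Stage II.1 carried; the burden remains with the grievant.
Stage II.2 — burden on grievant; standard: a preponderance (weight is at least 48).
    (e): 46 < 48 [not met]
  Stage II.2 not carried; the grievant fails its burden.
The employer prevails on this issue.
— Issue III —
Stage III.1 (grievant, a clear and cogent showing, weight is at least 73): (g) 80 ≥ 73 — meets; (h) 78 ≥ 73 — meets.
  The grievant carries Stage III.1; the employer now bears the burden.
Stage III.2 (employer, a more-likely-than-not showing, weight is at least 51): (i) 53 (grievant's 47 disregarded) ≥ 51 — meets; (j) 45 < 51 — fails.
  Stage III.2 not carried; the employer fails its burden.
So the grievant prevails on this issue.
Per-issue: Issue I → grievant; Issue II → employer; Issue III → grievant. The grievant must prevail on every issue; overall, the employer prevails.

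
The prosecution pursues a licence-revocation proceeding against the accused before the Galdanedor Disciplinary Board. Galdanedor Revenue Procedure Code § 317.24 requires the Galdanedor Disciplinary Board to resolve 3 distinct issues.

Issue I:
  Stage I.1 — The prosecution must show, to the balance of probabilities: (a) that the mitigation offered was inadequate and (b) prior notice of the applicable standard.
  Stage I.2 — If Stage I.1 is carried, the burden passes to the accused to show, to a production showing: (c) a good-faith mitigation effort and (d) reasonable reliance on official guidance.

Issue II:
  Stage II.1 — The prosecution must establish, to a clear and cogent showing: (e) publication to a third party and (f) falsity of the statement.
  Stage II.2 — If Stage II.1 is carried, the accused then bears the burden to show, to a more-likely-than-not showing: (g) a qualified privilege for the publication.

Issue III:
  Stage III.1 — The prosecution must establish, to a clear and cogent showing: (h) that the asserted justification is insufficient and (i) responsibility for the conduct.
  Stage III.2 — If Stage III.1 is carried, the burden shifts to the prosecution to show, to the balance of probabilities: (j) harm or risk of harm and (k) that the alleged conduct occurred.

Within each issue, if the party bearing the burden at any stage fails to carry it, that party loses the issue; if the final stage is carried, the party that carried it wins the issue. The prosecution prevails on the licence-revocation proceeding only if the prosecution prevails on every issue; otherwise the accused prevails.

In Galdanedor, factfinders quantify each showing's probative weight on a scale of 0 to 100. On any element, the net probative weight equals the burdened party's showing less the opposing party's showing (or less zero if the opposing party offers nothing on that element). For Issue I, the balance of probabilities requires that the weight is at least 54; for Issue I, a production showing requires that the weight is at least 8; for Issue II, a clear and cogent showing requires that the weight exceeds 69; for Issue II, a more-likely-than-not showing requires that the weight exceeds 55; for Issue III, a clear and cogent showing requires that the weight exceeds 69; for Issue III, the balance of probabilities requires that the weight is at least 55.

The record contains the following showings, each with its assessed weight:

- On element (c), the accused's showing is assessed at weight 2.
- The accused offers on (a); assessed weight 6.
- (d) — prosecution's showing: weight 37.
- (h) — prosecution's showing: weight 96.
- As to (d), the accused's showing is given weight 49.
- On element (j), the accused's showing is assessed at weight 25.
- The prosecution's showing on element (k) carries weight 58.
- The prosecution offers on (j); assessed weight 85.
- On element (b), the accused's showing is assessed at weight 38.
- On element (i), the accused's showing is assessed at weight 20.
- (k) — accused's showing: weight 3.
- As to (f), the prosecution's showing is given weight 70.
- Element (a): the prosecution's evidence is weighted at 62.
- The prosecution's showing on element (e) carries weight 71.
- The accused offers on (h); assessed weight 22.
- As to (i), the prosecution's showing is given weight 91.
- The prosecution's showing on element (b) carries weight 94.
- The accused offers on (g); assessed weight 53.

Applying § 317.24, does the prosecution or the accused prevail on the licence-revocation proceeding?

prosecution

— Issue I —
Stage I.1 — burden on prosecution; standard: the balance of probabilities (weight is at least 54).
    (a): 62 − 6 = 56 ≥ 54 [met]
    (b): 94 − 38 = 56 ≥ 54 [met]
  The prosecution carries Stage I.1; the accused now bears the burden.
Stage I.2 — burden on accused; standard: a production showing (weight is at least 8).
    (c): 2 < 8 [not met]
    (d): 49 − 37 = 12 ≥ 8 [met]
  Stage I.2 not carried; the accused fails its burden.
So the prosecution prevails on this issue.
— Issue II —
Stage II.1 (prosecution, a clear and cogent showing, weight exceeds 69): (e) 71 > 69 — meets; (f) 70 > 69 — meets.
  The prosecution carries Stage II.1; the accused now bears the burden.
Stage II.2 (accused, a more-likely-than-not showing, weight exceeds 55): (g) 53 ≤ 55 — fails.
  Not every element is met, so the accused fails to carry Stage II.2.
The prosecution prevails on this issue.
— Issue III —
Stage III.1 (prosecution, a clear and cogent showing, weight exceeds 69): (h) net 96−22=74 > 69 — meets; (i) net 91−20=71 > 69 — meets.
  Stage III.1 carried; the burden remains with the prosecution.
Stage III.2 (prosecution, the balance of probabilities, weight is at least 55): (j) net 85−25=60 ≥ 55 — meets; (k) net 58−3=55 ≥ 55 — meets.
  Stage III.2 carried; the final stage is satisfied.
Every stage carried; the prosecution prevails on this issue.
Per-issue: Issue I → prosecution; Issue II → prosecution; Issue III → prosecution. The prosecution must prevail on every issue; overall, the prosecution prevails.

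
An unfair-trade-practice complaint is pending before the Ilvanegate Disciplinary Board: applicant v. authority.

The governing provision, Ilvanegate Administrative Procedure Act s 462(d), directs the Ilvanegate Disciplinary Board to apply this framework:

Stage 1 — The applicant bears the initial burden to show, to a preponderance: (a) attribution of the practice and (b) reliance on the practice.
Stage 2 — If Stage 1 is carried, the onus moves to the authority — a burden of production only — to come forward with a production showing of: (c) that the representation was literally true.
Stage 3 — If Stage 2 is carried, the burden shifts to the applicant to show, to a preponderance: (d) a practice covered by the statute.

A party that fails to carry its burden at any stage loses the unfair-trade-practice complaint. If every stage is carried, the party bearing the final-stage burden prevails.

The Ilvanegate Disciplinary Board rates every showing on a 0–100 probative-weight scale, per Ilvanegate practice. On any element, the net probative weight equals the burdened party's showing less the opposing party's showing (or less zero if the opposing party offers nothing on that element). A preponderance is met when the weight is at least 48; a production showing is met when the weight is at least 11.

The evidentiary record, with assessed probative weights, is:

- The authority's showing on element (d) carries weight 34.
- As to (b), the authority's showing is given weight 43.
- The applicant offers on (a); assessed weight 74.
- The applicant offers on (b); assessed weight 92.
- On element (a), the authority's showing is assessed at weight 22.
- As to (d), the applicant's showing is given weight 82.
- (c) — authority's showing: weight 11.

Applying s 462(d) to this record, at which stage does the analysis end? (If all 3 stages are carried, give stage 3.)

stage 3

Stage 1 (applicant, a preponderance, weight is at least 48): (a) net 74−22=52 ≥ 48 — meets; (b) net 92−43=49 ≥ 48 — meets.
  All elements met. The burden passes to the authority.
Stage 2 (authority, a production showing, weight is at least 11): (c) 11 ≥ 11 — meets.
  All elements met. The burden passes to the applicant.
Stage 3 (applicant, a preponderance, weight is at least 48): (d) net 82−34=48 ≥ 48 — meets.
  The applicant carries the last stage.
All stages carried — the applicant prevails.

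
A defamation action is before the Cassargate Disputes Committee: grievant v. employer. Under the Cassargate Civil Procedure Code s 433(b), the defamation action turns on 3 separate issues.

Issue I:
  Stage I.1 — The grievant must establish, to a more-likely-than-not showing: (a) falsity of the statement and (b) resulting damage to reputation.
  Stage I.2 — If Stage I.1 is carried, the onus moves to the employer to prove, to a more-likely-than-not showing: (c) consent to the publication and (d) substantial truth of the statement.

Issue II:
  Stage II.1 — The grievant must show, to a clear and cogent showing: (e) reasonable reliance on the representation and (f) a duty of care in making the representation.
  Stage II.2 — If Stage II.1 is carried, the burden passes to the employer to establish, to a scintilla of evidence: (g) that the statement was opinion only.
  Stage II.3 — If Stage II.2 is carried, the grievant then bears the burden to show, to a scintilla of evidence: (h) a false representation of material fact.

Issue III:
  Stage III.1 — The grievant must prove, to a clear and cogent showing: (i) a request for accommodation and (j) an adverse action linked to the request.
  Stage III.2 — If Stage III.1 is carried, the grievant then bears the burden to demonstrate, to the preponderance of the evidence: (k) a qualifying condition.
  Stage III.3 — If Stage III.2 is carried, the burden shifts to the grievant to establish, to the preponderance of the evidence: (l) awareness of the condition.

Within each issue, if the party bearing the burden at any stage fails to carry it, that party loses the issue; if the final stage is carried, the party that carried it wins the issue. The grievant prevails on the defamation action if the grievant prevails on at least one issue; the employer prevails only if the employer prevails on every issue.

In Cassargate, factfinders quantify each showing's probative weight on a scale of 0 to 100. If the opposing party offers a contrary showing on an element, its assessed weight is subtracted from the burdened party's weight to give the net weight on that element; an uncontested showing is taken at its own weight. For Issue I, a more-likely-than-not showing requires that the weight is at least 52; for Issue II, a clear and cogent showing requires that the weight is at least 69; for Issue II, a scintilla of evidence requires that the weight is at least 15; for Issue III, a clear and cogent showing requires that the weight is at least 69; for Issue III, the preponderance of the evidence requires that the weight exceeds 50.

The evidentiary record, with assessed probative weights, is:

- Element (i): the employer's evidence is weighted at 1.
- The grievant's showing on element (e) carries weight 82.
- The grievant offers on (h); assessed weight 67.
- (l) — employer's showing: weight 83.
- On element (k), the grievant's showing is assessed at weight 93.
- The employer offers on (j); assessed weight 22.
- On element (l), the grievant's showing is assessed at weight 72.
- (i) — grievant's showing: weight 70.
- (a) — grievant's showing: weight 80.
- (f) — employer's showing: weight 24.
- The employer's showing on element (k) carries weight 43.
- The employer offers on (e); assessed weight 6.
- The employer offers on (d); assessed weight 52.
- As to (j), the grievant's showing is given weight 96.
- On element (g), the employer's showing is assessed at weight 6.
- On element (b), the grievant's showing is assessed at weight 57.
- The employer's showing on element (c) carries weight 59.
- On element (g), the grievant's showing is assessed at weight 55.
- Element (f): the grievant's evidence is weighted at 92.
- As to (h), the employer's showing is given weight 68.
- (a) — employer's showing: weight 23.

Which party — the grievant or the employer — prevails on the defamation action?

— Issue I —
Stage I.1 — burden on grievant; standard: a more-likely-than-not showing (weight is at least 52).
    (a): 80 − 23 = 57 ≥ 52 [met]
    (b): 57 ≥ 52 [met]
  Stage I.1 is satisfied; the onus moves to the employer.
Stage I.2 — burden on employer; standard: a more-likely-than-not showing (weight is at least 52).
    (c): 59 ≥ 52 [met]
    (d): 52 ≥ 52 [met]
  The employer carries the last stage.
All stages carried — the employer prevails on this issue.
— Issue II —
Stage II.1 (grievant, a clear and cogent showing, weight is at least 69): (e) net 82−6=76 ≥ 69 — meets; (f) net 92−24=68 < 69 — fails.
  The grievant does not carry Stage II.1.
The employer prevails on this issue.
— Issue III —
Stage III.1 (grievant, a clear and cogent showing, weight is at least 69): (i) net 70−1=69 ≥ 69 — meets; (j) net 96−22=74 ≥ 69 — meets.
  Stage III.1 carried; the burden remains with the grievant.
Stage III.2 (grievant, the preponderance of the evidence, weight exceeds 50): (k) net 93−43=50 ≤ 50 — fails.
  The grievant does not carry Stage III.2.
The employer prevails on this issue.
Per-issue: Issue I → employer; Issue II → employer; Issue III → employer. The grievant must prevail on at least one issue; overall, the employer prevails.

employer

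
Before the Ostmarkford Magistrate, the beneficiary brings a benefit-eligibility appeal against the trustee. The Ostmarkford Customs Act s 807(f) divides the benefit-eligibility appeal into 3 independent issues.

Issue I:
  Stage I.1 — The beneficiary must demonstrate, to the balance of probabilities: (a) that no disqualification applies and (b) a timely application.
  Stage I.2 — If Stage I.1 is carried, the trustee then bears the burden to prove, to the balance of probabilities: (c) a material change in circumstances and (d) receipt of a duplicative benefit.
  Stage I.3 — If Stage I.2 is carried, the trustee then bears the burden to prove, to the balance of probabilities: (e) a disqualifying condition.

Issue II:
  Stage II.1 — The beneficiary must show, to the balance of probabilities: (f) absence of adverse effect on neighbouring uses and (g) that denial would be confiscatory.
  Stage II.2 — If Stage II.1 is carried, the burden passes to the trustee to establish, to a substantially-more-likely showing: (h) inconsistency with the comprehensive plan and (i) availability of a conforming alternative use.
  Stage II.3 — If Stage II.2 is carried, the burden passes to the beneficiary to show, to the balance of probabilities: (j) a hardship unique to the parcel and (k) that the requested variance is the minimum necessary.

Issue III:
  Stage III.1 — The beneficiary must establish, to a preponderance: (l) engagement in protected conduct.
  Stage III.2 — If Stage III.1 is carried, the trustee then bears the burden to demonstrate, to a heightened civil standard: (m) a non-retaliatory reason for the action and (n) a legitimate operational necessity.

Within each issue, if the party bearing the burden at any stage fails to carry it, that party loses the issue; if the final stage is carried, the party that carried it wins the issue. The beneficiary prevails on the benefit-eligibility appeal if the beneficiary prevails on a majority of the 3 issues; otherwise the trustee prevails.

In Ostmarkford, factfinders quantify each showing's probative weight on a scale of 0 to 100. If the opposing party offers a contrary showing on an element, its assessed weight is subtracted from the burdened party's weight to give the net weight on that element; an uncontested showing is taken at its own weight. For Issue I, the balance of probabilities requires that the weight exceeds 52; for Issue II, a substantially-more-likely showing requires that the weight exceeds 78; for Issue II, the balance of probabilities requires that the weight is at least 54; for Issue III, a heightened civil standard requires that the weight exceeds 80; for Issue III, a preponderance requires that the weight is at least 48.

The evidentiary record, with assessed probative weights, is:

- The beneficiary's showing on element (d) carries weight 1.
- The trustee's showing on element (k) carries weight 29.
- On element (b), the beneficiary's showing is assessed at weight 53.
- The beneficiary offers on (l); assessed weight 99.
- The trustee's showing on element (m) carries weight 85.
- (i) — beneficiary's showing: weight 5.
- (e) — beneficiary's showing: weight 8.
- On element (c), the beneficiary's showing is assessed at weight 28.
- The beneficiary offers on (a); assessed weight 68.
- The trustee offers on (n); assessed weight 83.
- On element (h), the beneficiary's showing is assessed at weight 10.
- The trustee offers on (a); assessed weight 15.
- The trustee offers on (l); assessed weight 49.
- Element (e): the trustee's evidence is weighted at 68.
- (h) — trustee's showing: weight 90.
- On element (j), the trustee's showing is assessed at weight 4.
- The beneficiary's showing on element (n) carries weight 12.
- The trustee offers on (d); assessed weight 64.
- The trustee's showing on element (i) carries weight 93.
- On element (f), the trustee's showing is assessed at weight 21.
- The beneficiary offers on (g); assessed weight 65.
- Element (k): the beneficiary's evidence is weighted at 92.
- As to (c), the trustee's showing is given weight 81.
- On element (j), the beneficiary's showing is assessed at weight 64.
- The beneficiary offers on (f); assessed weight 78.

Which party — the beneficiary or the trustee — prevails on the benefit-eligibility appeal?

beneficiary

— Issue I —
At Stage I.1 the beneficiary must meet the balance of probabilities (weight exceeds 52): on (a) the weight is 68 less the opposing 15 gives net 53, which does exceed 52, so (a) meets the standard; on (b) the weight is 53, which does exceed 52, so (b) meets the standard.
  Stage I.1 is satisfied; the onus moves to the trustee.
At Stage I.2 the trustee must meet the balance of probabilities (weight exceeds 52): on (c) the weight is 81 less the opposing 28 gives net 53, > 52, so (c) meets the standard; on (d) the weight is 64 less the opposing 1 gives net 63, > 52, so (d) meets the standard.
  Stage I.2 is satisfied; the trustee continues to bear the burden.
At Stage I.3 the trustee must meet the balance of probabilities (weight exceeds 52): on (e) the weight is 68 less the opposing 8 gives net 60, which does exceed 52, so (e) meets the standard.
  The trustee carries the last stage.
Every stage carried; the trustee prevails on this issue.
— Issue II —
Stage II.1 — burden on beneficiary; standard: the balance of probabilities (weight is at least 54).
    (f): 78 − 21 = 57 ≥ 54 [met]
    (g): 65 ≥ 54 [met]
  Stage II.1 is satisfied; the onus moves to the trustee.
Stage II.2 — burden on trustee; standard: a substantially-more-likely showing (weight exceeds 78).
    (h): 90 − 10 = 80 > 78 [met]
    (i): 93 − 5 = 88 > 78 [met]
  Stage II.2 carried; the burden shifts to the beneficiary.
Stage II.3 — burden on beneficiary; standard: the balance of probabilities (weight is at least 54).
    (j): 64 − 4 = 60 ≥ 54 [met]
    (k): 92 − 29 = 63 ≥ 54 [met]
  Stage II.3 carried; the final stage is satisfied.
All stages carried — the beneficiary prevails on this issue.
— Issue III —
At Stage III.1 the beneficiary must meet a preponderance (weight is at least 48): on (l) the weight is 99 less the opposing 49 gives net 50, ≥ 48, so (l) meets the standard.
  The beneficiary carries Stage III.1; the trustee now bears the burden.
At Stage III.2 the trustee must meet a heightened civil standard (weight exceeds 80): on (m) the weight is 85, > 80, so (m) meets the standard; on (n) the weight is 83 less the opposing 12 gives net 71, ≤ 80, so (n) does not meet the standard.
  Stage III.2 not carried; the trustee fails its burden.
So the beneficiary prevails on this issue.
Per-issue: Issue I → trustee; Issue II → beneficiary; Issue III → beneficiary. The beneficiary must prevail on a majority of issues; overall, the beneficiary prevails.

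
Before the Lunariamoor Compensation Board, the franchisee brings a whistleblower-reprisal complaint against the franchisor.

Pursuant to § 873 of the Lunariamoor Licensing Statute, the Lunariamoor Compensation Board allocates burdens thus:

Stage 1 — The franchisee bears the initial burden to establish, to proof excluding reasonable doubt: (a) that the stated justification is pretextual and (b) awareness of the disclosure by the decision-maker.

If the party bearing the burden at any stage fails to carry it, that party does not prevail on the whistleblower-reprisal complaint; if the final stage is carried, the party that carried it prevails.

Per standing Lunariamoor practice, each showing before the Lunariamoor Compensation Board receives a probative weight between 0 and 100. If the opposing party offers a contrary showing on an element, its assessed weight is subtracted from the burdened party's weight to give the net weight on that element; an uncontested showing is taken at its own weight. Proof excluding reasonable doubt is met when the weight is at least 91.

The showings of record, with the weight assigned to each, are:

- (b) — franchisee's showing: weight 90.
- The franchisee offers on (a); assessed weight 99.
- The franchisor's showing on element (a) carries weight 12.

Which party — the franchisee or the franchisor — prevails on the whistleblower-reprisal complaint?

Stage 1 (franchisee, proof excluding reasonable doubt, weight is at least 91): (a) net 99−12=87 < 91 — fails; (b) 90 < 91 — fails.
  Stage 1 not carried; the franchisee fails its burden.
So the franchisor prevails.

franchisor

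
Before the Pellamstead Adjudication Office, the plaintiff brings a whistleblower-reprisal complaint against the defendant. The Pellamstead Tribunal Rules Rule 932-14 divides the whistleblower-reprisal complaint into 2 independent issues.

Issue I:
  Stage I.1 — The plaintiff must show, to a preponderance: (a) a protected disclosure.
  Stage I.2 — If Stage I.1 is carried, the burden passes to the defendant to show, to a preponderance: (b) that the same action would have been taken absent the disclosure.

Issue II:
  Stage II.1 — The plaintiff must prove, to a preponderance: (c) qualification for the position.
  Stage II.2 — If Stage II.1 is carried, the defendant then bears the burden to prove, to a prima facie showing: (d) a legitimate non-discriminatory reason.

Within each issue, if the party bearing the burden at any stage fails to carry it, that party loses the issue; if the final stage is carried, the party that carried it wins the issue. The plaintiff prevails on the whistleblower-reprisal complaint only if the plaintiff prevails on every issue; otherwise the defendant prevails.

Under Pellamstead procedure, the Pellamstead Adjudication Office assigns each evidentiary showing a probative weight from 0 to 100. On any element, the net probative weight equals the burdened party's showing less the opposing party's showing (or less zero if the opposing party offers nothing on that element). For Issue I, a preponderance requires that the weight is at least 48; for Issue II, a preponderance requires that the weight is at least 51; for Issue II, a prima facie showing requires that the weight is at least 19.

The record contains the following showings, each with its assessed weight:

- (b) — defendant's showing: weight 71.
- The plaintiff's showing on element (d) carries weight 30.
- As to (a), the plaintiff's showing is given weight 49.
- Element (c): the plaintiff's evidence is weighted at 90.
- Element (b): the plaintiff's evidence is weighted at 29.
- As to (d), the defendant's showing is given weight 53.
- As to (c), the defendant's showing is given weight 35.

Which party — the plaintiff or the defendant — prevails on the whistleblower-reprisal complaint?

— Issue I —
Stage I.1 — burden on plaintiff; standard: a preponderance (weight is at least 48).
    (a): 49 ≥ 48 [met]
  Stage I.1 is satisfied; the onus moves to the defendant.
Stage I.2 — burden on defendant; standard: a preponderance (weight is at least 48).
    (b): 71 − 29 = 42 < 48 [not met]
  The defendant does not carry Stage I.2.
The plaintiff prevails on this issue.
— Issue II —
Stage II.1 (plaintiff, a preponderance, weight is at least 51): (c) net 90−35=55 ≥ 51 — meets.
  Stage II.1 is satisfied; the onus moves to the defendant.
Stage II.2 (defendant, a prima facie showing, weight is at least 19): (d) net 53−30=23 ≥ 19 — meets.
  The defendant carries the last stage.
Every stage carried; the defendant prevails on this issue.
Per-issue: Issue I → plaintiff; Issue II → defendant. The plaintiff must prevail on every issue; overall, the defendant prevails.

defendant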